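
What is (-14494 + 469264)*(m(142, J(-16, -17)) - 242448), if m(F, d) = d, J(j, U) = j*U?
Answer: -110134379520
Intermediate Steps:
J(j, U) = U*j
(-14494 + 469264)*(m(142, J(-16, -17)) - 242448) = (-14494 + 469264)*(-17*(-16) - 242448) = 454770*(272 - 242448) = 454770*(-242176) = -110134379520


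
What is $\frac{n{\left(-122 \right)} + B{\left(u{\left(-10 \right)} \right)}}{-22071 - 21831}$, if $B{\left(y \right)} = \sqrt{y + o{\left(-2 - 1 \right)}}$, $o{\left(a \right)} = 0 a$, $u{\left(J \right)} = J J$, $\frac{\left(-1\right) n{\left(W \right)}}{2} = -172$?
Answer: $- \frac{59}{7317} \approx -0.0080634$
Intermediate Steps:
$n{\left(W \right)} = 344$ ($n{\left(W \right)} = \left(-2\right) \left(-172\right) = 344$)
$u{\left(J \right)} = J^{2}$
$o{\left(a \right)} = 0$
$B{\left(y \right)} = \sqrt{y}$ ($B{\left(y \right)} = \sqrt{y + 0} = \sqrt{y}$)
$\frac{n{\left(-122 \right)} + B{\left(u{\left(-10 \right)} \right)}}{-22071 - 21831} = \frac{344 + \sqrt{\left(-10\right)^{2}}}{-22071 - 21831} = \frac{344 + \sqrt{100}}{-43902} = \left(344 + 10\right) \left(- \frac{1}{43902}\right) = 354 \left(- \frac{1}{43902}\right) = - \frac{59}{7317}$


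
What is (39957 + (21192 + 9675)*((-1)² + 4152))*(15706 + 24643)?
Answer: 5173976802192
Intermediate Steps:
(39957 + (21192 + 9675)*((-1)² + 4152))*(15706 + 24643) = (39957 + 30867*(1 + 4152))*40349 = (39957 + 30867*4153)*40349 = (39957 + 128190651)*40349 = 128230608*40349 = 5173976802192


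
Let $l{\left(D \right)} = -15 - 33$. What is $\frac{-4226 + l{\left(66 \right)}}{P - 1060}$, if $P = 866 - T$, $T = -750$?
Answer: $- \frac{2137}{278} \approx -7.687$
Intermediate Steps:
$l{\left(D \right)} = -48$
$P = 1616$ ($P = 866 - -750 = 866 + 750 = 1616$)
$\frac{-4226 + l{\left(66 \right)}}{P - 1060} = \frac{-4226 - 48}{1616 - 1060} = - \frac{4274}{556} = \left(-4274\right) \frac{1}{556} = - \frac{2137}{278}$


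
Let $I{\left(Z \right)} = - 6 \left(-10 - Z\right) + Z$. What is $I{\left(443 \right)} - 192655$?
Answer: $-189494$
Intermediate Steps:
$I{\left(Z \right)} = 60 + 7 Z$ ($I{\left(Z \right)} = \left(60 + 6 Z\right) + Z = 60 + 7 Z$)
$I{\left(443 \right)} - 192655 = \left(60 + 7 \cdot 443\right) - 192655 = \left(60 + 3101\right) - 192655 = 3161 - 192655 = -189494$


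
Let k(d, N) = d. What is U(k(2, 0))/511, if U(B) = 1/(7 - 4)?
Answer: 1/1533 ≈ 0.00065232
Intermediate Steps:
U(B) = 1/3
U(k(2, 0))/511 = (1/3)/511 = (1/511)*(1/3) = 1/1533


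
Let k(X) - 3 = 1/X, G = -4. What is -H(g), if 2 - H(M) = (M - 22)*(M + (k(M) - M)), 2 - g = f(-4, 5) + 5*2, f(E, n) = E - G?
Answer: -353/4 ≈ -88.250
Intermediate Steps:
f(E, n) = 4 + E (f(E, n) = E - 1*(-4) = E + 4 = 4 + E)
k(X) = 3 + 1/X
g = -8 (g = 2 - ((4 - 4) + 5*2) = 2 - (0 + 10) = 2 - 1*10 = 2 - 10 = -8)
H(M) = 2 - (-22 + M)*(3 + 1/M) (H(M) = 2 - (M - 22)*(M + ((3 + 1/M) - M)) = 2 - (-22 + M)*(M + (3 + 1/M - M)) = 2 - (-22 + M)*(3 + 1/M))
-H(g) = -(67 - 3*(-8) + 22/(-8)) = -(67 + 24 + 22*(-⅛)) = -(67 + 24 - 11/4) = -1*353/4 = -353/4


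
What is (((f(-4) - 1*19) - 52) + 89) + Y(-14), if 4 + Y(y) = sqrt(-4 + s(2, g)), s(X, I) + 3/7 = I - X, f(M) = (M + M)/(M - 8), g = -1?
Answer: 44/3 + 2*I*sqrt(91)/7 ≈ 14.667 + 2.7255*I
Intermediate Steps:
f(M) = 2*M/(-8 + M) (f(M) = (2*M)/(-8 + M) = 2*M/(-8 + M))
s(X, I) = -3/7 + I - X (s(X, I) = -3/7 + (I - X) = -3/7 + I - X)
Y(y) = -4 + 2*I*sqrt(91)/7 (Y(y) = -4 + sqrt(-4 + (-3/7 - 1 - 1*2)) = -4 + sqrt(-4 + (-3/7 - 1 - 2)) = -4 + sqrt(-4 - 24/7) = -4 + sqrt(-52/7) = -4 + 2*I*sqrt(91)/7)
(((f(-4) - 1*19) - 52) + 89) + Y(-14) = (((2*(-4)/(-8 - 4) - 1*19) - 52) + 89) + (-4 + 2*I*sqrt(91)/7) = (((2*(-4)/(-12) - 19) - 52) + 89) + (-4 + 2*I*sqrt(91)/7) = (((2*(-4)*(-1/12) - 19) - 52) + 89) + (-4 + 2*I*sqrt(91)/7) = (((2/3 - 19) - 52) + 89) + (-4 + 2*I*sqrt(91)/7) = ((-55/3 - 52) + 89) + (-4 + 2*I*sqrt(91)/7) = (-211/3 + 89) + (-4 + 2*I*sqrt(91)/7) = 56/3 + (-4 + 2*I*sqrt(91)/7) = 44/3 + 2*I*sqrt(91)/7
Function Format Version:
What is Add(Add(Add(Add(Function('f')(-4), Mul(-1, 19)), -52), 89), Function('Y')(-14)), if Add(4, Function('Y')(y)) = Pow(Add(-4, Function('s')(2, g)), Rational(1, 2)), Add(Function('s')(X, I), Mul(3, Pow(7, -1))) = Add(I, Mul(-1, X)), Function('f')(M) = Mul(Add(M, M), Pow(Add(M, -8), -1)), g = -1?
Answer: Add(Rational(44, 3), Mul(Rational(2, 7), I, Pow(91, Rational(1, 2)))) ≈ Add(14.667, Mul(2.7255, I))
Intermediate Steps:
Function('f')(M) = Mul(2, M, Pow(Add(-8, M), -1)) (Function('f')(M) = Mul(Mul(2, M), Pow(Add(-8, M), -1)) = Mul(2, M, Pow(Add(-8, M), -1)))
Function('s')(X, I) = Add(Rational(-3, 7), I, Mul(-1, X)) (Function('s')(X, I) = Add(Rational(-3, 7), Add(I, Mul(-1, X))) = Add(Rational(-3, 7), I, Mul(-1, X)))
Function('Y')(y) = Add(-4, Mul(Rational(2, 7), I, Pow(91, Rational(1, 2)))) (Function('Y')(y) = Add(-4, Pow(Add(-4, Add(Rational(-3, 7), -1, Mul(-1, 2))), Rational(1, 2))) = Add(-4, Pow(Add(-4, Add(Rational(-3, 7), -1, -2)), Rational(1, 2))) = Add(-4, Pow(Add(-4, Rational(-24, 7)), Rational(1, 2))) = Add(-4, Pow(Rational(-52, 7), Rational(1, 2))) = Add(-4, Mul(Rational(2, 7), I, Pow(91, Rational(1, 2)))))
Add(Add(Add(Add(Function('f')(-4), Mul(-1, 19)), -52), 89), Function('Y')(-14)) = Add(Add(Add(Add(Mul(2, -4, Pow(Add(-8, -4), -1)), Mul(-1, 19)), -52), 89), Add(-4, Mul(Rational(2, 7), I, Pow(91, Rational(1, 2))))) = Add(Add(Add(Add(Mul(2, -4, Pow(-12, -1)), -19), -52), 89), Add(-4, Mul(Rational(2, 7), I, Pow(91, Rational(1, 2))))) = Add(Add(Add(Add(Mul(2, -4, Rational(-1, 12)), -19), -52), 89), Add(-4, Mul(Rational(2, 7), I, Pow(91, Rational(1, 2))))) = Add(Add(Add(Add(Rational(2, 3), -19), -52), 89), Add(-4, Mul(Rational(2, 7), I, Pow(91, Rational(1, 2))))) = Add(Add(Add(Rational(-55, 3), -52), 89), Add(-4, Mul(Rational(2, 7), I, Pow(91, Rational(1, 2))))) = Add(Add(Rational(-211, 3), 89), Add(-4, Mul(Rational(2, 7), I, Pow(91, Rational(1, 2))))) = Add(Rational(56, 3), Add(-4, Mul(Rational(2, 7), I, Pow(91, Rational(1, 2))))) = Add(Rational(44, 3), Mul(Rational(2, 7), I, Pow(91, Rational(1, 2))))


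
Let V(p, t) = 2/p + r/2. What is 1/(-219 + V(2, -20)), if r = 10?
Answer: -1/213 ≈ -0.0046948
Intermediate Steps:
V(p, t) = 5 + 2/p (V(p, t) = 2/p + 10/2 = 2/p + 10*(½) = 2/p + 5 = 5 + 2/p)
1/(-219 + V(2, -20)) = 1/(-219 + (5 + 2/2)) = 1/(-219 + (5 + 2*(½))) = 1/(-219 + (5 + 1)) = 1/(-219 + 6) = 1/(-213) = -1/213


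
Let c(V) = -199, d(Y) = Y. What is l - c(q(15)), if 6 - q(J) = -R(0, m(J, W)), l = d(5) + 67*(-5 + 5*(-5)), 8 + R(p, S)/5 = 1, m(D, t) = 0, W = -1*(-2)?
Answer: -1806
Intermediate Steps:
W = 2
R(p, S) = -35 (R(p, S) = -40 + 5*1 = -40 + 5 = -35)
l = -2005 (l = 5 + 67*(-5 + 5*(-5)) = 5 + 67*(-5 - 25) = 5 + 67*(-30) = 5 - 2010 = -2005)
q(J) = -29 (q(J) = 6 - (-1)*(-35) = 6 - 1*35 = 6 - 35 = -29)
l - c(q(15)) = -2005 - 1*(-199) = -2005 + 199 = -1806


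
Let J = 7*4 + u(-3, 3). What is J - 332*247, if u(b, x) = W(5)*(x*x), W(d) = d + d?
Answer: -81886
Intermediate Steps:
W(d) = 2*d
u(b, x) = 10*x**2 (u(b, x) = (2*5)*(x*x) = 10*x**2)
J = 118 (J = 7*4 + 10*3**2 = 28 + 10*9 = 28 + 90 = 118)
J - 332*247 = 118 - 332*247 = 118 - 82004 = -81886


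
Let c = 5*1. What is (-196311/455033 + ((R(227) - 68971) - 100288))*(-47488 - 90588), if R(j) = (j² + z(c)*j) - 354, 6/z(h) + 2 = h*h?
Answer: 170554712524787188/10465759 ≈ 1.6296e+10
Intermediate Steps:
c = 5
z(h) = 6/(-2 + h²) (z(h) = 6/(-2 + h*h) = 6/(-2 + h²))
R(j) = -354 + j² + 6*j/23 (R(j) = (j² + (6/(-2 + 5²))*j) - 354 = (j² + (6/(-2 + 25))*j) - 354 = (j² + (6/23)*j) - 354 = (j² + (6*(1/23))*j) - 354 = (j² + 6*j/23) - 354 = -354 + j² + 6*j/23)
(-196311/455033 + ((R(227) - 68971) - 100288))*(-47488 - 90588) = (-196311/455033 + (((-354 + 227² + (6/23)*227) - 68971) - 100288))*(-47488 - 90588) = (-196311*1/455033 + (((-354 + 51529 + 1362/23) - 68971) - 100288))*(-138076) = (-196311/455033 + ((1178387/23 - 68971) - 100288))*(-138076) = (-196311/455033 + (-407946/23 - 100288))*(-138076) = (-196311/455033 - 2714570/23)*(-138076) = -1235223445963/10465759*(-138076) = 170554712524787188/10465759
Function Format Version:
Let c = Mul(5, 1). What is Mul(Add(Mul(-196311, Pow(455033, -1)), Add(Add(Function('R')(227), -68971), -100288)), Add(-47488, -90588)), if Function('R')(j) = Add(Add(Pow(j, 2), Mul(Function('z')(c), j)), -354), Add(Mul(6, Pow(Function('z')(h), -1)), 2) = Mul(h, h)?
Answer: Rational(170554712524787188, 10465759) ≈ 1.6296e+10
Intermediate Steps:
c = 5
Function('z')(h) = Mul(6, Pow(Add(-2, Pow(h, 2)), -1)) (Function('z')(h) = Mul(6, Pow(Add(-2, Mul(h, h)), -1)) = Mul(6, Pow(Add(-2, Pow(h, 2)), -1)))
Function('R')(j) = Add(-354, Pow(j, 2), Mul(Rational(6, 23), j)) (Function('R')(j) = Add(Add(Pow(j, 2), Mul(Mul(6, Pow(Add(-2, Pow(5, 2)), -1)), j)), -354) = Add(Add(Pow(j, 2), Mul(Mul(6, Pow(Add(-2, 25), -1)), j)), -354) = Add(Add(Pow(j, 2), Mul(Mul(6, Pow(23, -1)), j)), -354) = Add(Add(Pow(j, 2), Mul(Mul(6, Rational(1, 23)), j)), -354) = Add(Add(Pow(j, 2), Mul(Rational(6, 23), j)), -354) = Add(-354, Pow(j, 2), Mul(Rational(6, 23), j)))
Mul(Add(Mul(-196311, Pow(455033, -1)), Add(Add(Function('R')(227), -68971), -100288)), Add(-47488, -90588)) = Mul(Add(Mul(-196311, Pow(455033, -1)), Add(Add(Add(-354, Pow(227, 2), Mul(Rational(6, 23), 227)), -68971), -100288)), Add(-47488, -90588)) = Mul(Add(Mul(-196311, Rational(1, 455033)), Add(Add(Add(-354, 51529, Rational(1362, 23)), -68971), -100288)), -138076) = Mul(Add(Rational(-196311, 455033), Add(Add(Rational(1178387, 23), -68971), -100288)), -138076) = Mul(Add(Rational(-196311, 455033), Add(Rational(-407946, 23), -100288)), -138076) = Mul(Add(Rational(-196311, 455033), Rational(-2714570, 23)), -138076) = Mul(Rational(-1235223445963, 10465759), -138076) = Rational(170554712524787188, 10465759)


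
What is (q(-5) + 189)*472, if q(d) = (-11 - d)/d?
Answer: 448872/5 ≈ 89774.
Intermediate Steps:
q(d) = (-11 - d)/d
(q(-5) + 189)*472 = ((-11 - 1*(-5))/(-5) + 189)*472 = (-(-11 + 5)/5 + 189)*472 = (-1/5*(-6) + 189)*472 = (6/5 + 189)*472 = (951/5)*472 = 448872/5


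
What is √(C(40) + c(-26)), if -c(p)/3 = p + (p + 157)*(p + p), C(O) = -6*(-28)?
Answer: 3*√2298 ≈ 143.81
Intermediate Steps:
C(O) = 168
c(p) = -3*p - 6*p*(157 + p) (c(p) = -3*(p + (p + 157)*(p + p)) = -3*(p + (157 + p)*(2*p)) = -3*(p + 2*p*(157 + p)) = -3*p - 6*p*(157 + p))
√(C(40) + c(-26)) = √(168 - 3*(-26)*(315 + 2*(-26))) = √(168 - 3*(-26)*(315 - 52)) = √(168 - 3*(-26)*263) = √(168 + 20514) = √20682 = 3*√2298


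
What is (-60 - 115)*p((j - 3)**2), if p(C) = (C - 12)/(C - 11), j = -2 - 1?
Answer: -168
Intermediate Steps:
j = -3
p(C) = (-12 + C)/(-11 + C)
(-60 - 115)*p((j - 3)**2) = (-60 - 115)*((-12 + (-3 - 3)**2)/(-11 + (-3 - 3)**2)) = -175*(-12 + (-6)**2)/(-11 + (-6)**2) = -175*(-12 + 36)/(-11 + 36) = -175*24/25 = -168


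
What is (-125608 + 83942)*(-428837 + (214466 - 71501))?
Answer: 11911142752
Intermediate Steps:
(-125608 + 83942)*(-428837 + (214466 - 71501)) = -41666*(-428837 + 142965) = -41666*(-285872) = 11911142752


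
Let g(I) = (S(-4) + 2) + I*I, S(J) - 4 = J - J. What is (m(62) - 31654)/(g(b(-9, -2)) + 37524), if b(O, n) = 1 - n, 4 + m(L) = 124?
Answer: -31534/37539 ≈ -0.84003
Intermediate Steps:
m(L) = 120 (m(L) = -4 + 124 = 120)
S(J) = 4 (S(J) = 4 + (J - J) = 4 + 0 = 4)
g(I) = 6 + I**2 (g(I) = (4 + 2) + I*I = 6 + I**2)
(m(62) - 31654)/(g(b(-9, -2)) + 37524) = (120 - 31654)/((6 + (1 - 1*(-2))**2) + 37524) = -31534/((6 + (1 + 2)**2) + 37524) = -31534/((6 + 3**2) + 37524) = -31534/((6 + 9) + 37524) = -31534/(15 + 37524) = -31534/37539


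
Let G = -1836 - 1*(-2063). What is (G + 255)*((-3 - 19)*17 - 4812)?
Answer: -2499652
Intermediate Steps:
G = 227 (G = -1836 + 2063 = 227)
(G + 255)*((-3 - 19)*17 - 4812) = (227 + 255)*((-3 - 19)*17 - 4812) = 482*(-22*17 - 4812) = 482*(-374 - 4812) = 482*(-5186) = -2499652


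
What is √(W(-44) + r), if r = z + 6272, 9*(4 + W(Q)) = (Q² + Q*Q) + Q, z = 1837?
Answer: √76773/3 ≈ 92.360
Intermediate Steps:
W(Q) = -4 + Q/9 + 2*Q²/9 (W(Q) = -4 + ((Q² + Q*Q) + Q)/9 = -4 + ((Q² + Q²) + Q)/9 = -4 + (2*Q² + Q)/9 = -4 + (Q + 2*Q²)/9 = -4 + (Q/9 + 2*Q²/9) = -4 + Q/9 + 2*Q²/9)
r = 8109 (r = 1837 + 6272 = 8109)
√(W(-44) + r) = √((-4 + (⅑)*(-44) + (2/9)*(-44)²) + 8109) = √((-4 - 44/9 + (2/9)*1936) + 8109) = √((-4 - 44/9 + 3872/9) + 8109) = √(1264/3 + 8109) = √(25591/3) = √76773/3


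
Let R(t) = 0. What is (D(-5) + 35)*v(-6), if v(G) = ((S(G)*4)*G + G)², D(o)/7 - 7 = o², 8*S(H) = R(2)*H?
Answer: 9324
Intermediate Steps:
S(H) = 0 (S(H) = (0*H)/8 = (⅛)*0 = 0)
D(o) = 49 + 7*o²
v(G) = G² (v(G) = ((0*4)*G + G)² = (0*G + G)² = (0 + G)² = G²)
(D(-5) + 35)*v(-6) = ((49 + 7*(-5)²) + 35)*(-6)² = ((49 + 7*25) + 35)*36 = ((49 + 175) + 35)*36 = (224 + 35)*36 = 259*36 = 9324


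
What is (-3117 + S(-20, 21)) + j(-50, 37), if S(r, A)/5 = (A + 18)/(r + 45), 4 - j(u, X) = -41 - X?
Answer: -15136/5 ≈ -3027.2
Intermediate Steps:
j(u, X) = 45 + X (j(u, X) = 4 - (-41 - X) = 4 + (41 + X) = 45 + X)
S(r, A) = 5*(18 + A)/(45 + r) (S(r, A) = 5*((A + 18)/(r + 45)) = 5*((18 + A)/(45 + r)) = 5*(18 + A)/(45 + r))
(-3117 + S(-20, 21)) + j(-50, 37) = (-3117 + 5*(18 + 21)/(45 - 20)) + (45 + 37) = (-3117 + 5*39/25) + 82 = (-3117 + 5*(1/25)*39) + 82 = (-3117 + 39/5) + 82 = -15546/5 + 82 = -15136/5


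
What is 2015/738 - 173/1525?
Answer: 2945201/1125450 ≈ 2.6169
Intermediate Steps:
2015/738 - 173/1525 = 2945201/1125450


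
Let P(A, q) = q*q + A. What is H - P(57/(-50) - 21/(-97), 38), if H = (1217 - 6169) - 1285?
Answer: -37248371/4850 ≈ -7680.1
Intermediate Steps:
P(A, q) = A + q**2 (P(A, q) = q**2 + A = A + q**2)
H = -6237 (H = -4952 - 1285 = -6237)
H - P(57/(-50) - 21/(-97), 38) = -6237 - ((57/(-50) - 21/(-97)) + 38**2) = -6237 - ((57*(-1/50) - 21*(-1/97)) + 1444) = -6237 - ((-57/50 + 21/97) + 1444) = -6237 - (-4479/4850 + 1444) = -6237 - 1*6998921/4850 = -6237 - 6998921/4850 = -37248371/4850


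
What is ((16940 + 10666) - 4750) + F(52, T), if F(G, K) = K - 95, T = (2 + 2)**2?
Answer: 22777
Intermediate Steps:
T = 16 (T = 4**2 = 16)
F(G, K) = -95 + K
((16940 + 10666) - 4750) + F(52, T) = ((16940 + 10666) - 4750) + (-95 + 16) = (27606 - 4750) - 79 = 22856 - 79 = 22777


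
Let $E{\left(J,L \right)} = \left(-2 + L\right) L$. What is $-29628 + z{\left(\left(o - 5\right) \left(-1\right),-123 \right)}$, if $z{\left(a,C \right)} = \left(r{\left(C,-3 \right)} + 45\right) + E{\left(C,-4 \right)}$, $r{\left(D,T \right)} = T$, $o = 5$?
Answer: $-29562$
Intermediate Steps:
$E{\left(J,L \right)} = L \left(-2 + L\right)$
$z{\left(a,C \right)} = 66$ ($z{\left(a,C \right)} = \left(-3 + 45\right) - 4 \left(-2 - 4\right) = 42 - -24 = 42 + 24 = 66$)
$-29628 + z{\left(\left(o - 5\right) \left(-1\right),-123 \right)} = -29628 + 66 = -29562$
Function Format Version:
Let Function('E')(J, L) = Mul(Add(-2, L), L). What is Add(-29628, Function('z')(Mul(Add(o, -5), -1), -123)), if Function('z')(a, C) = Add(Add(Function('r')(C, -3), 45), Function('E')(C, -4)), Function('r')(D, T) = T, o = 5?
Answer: -29562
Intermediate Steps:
Function('E')(J, L) = Mul(L, Add(-2, L))
Function('z')(a, C) = 66 (Function('z')(a, C) = Add(Add(-3, 45), Mul(-4, Add(-2, -4))) = Add(42, Mul(-4, -6)) = Add(42, 24) = 66)
Add(-29628, Function('z')(Mul(Add(o, -5), -1), -123)) = Add(-29628, 66) = -29562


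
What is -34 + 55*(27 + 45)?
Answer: 3926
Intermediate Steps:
-34 + 55*(27 + 45) = -34 + 55*72 = -34 + 3960 = 3926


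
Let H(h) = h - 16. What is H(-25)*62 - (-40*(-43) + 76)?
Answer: -4338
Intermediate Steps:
H(h) = -16 + h
H(-25)*62 - (-40*(-43) + 76) = (-16 - 25)*62 - (-40*(-43) + 76) = -41*62 - (1720 + 76) = -2542 - 1*1796 = -2542 - 1796 = -4338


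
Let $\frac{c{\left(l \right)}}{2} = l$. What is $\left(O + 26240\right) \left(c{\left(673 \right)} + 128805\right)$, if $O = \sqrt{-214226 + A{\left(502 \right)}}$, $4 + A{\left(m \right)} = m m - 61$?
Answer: $3415162240 + 130151 \sqrt{37713} \approx 3.4404 \cdot 10^{9}$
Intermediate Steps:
$A{\left(m \right)} = -65 + m^{2}$ ($A{\left(m \right)} = -4 + \left(m m - 61\right) = -4 + \left(m^{2} - 61\right) = -4 + \left(-61 + m^{2}\right) = -65 + m^{2}$)
$O = \sqrt{37713}$ ($O = \sqrt{-214226 - \left(65 - 502^{2}\right)} = \sqrt{-214226 + \left(-65 + 252004\right)} = \sqrt{-214226 + 251939} = \sqrt{37713} \approx 194.2$)
$c{\left(l \right)} = 2 l$
$\left(O + 26240\right) \left(c{\left(673 \right)} + 128805\right) = \left(\sqrt{37713} + 26240\right) \left(2 \cdot 673 + 128805\right) = \left(26240 + \sqrt{37713}\right) \left(1346 + 128805\right) = \left(26240 + \sqrt{37713}\right) 130151 = 3415162240 + 130151 \sqrt{37713}$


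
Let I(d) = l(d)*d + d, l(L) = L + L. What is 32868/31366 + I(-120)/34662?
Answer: 169903958/90600691 ≈ 1.8753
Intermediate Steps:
l(L) = 2*L
I(d) = d + 2*d**2 (I(d) = (2*d)*d + d = 2*d**2 + d = d + 2*d**2)
32868/31366 + I(-120)/34662 = 32868/31366 - 120*(1 + 2*(-120))/34662 = 32868*(1/31366) - 120*(1 - 240)*(1/34662) = 16434/15683 - 120*(-239)*(1/34662) = 16434/15683 + 28680*(1/34662) = 16434/15683 + 4780/5777 = 169903958/90600691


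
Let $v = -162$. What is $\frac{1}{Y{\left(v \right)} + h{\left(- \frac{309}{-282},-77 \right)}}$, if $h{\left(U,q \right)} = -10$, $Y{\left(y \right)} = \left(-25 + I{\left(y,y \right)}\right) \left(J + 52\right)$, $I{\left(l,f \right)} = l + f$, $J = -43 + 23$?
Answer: $- \frac{1}{11178} \approx -8.9461 \cdot 10^{-5}$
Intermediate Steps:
$J = -20$
$I{\left(l,f \right)} = f + l$
$Y{\left(y \right)} = -800 + 64 y$ ($Y{\left(y \right)} = \left(-25 + \left(y + y\right)\right) \left(-20 + 52\right) = \left(-25 + 2 y\right) 32 = -800 + 64 y$)
$\frac{1}{Y{\left(v \right)} + h{\left(- \frac{309}{-282},-77 \right)}} = \frac{1}{\left(-800 + 64 \left(-162\right)\right) - 10} = \frac{1}{\left(-800 - 10368\right) - 10} = \frac{1}{-11168 - 10} = \frac{1}{-11178} = - \frac{1}{11178}$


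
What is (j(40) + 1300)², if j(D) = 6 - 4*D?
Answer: 1313316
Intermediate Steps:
(j(40) + 1300)² = ((6 - 4*40) + 1300)² = ((6 - 160) + 1300)² = (-154 + 1300)² = 1146² = 1313316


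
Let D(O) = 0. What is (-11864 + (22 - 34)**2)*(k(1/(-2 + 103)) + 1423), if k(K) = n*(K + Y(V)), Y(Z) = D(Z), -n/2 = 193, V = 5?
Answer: -1679909640/101 ≈ -1.6633e+7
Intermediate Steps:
n = -386 (n = -2*193 = -386)
Y(Z) = 0
k(K) = -386*K (k(K) = -386*(K + 0) = -386*K)
(-11864 + (22 - 34)**2)*(k(1/(-2 + 103)) + 1423) = (-11864 + (22 - 34)**2)*(-386/(-2 + 103) + 1423) = (-11864 + (-12)**2)*(-386/101 + 1423) = (-11864 + 144)*(-386*1/101 + 1423) = -11720*(-386/101 + 1423) = -11720*143337/101 = -1679909640/101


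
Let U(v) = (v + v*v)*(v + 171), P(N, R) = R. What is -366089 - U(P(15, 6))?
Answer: -373523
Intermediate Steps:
U(v) = (171 + v)*(v + v**2) (U(v) = (v + v**2)*(171 + v) = (171 + v)*(v + v**2))
-366089 - U(P(15, 6)) = -366089 - 6*(171 + 6**2 + 172*6) = -366089 - 6*(171 + 36 + 1032) = -366089 - 6*1239 = -366089 - 1*7434 = -366089 - 7434 = -373523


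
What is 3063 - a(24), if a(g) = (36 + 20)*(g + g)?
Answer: 375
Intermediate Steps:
a(g) = 112*g (a(g) = 56*(2*g) = 112*g)
3063 - a(24) = 3063 - 112*24 = 3063 - 1*2688 = 3063 - 2688 = 375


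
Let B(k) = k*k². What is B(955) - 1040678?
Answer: 869943197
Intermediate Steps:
B(k) = k³
B(955) - 1040678 = 955³ - 1040678 = 870983875 - 1040678 = 869943197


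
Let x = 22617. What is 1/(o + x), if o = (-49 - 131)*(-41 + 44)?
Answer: 1/22077 ≈ 4.5296e-5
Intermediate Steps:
o = -540 (o = -180*3 = -540)
1/(o + x) = 1/(-540 + 22617) = 1/22077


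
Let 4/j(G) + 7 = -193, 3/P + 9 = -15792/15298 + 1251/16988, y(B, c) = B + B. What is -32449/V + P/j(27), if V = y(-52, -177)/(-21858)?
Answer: -152970251647830499/22430013788 ≈ -6.8199e+6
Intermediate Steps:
y(B, c) = 2*B
P = -129941212/431346419 (P = 3/(-9 + (-15792/15298 + 1251/16988)) = 3/(-9 + (-15792*1/15298 + 1251*(1/16988))) = 3/(-9 + (-7896/7649 + 1251/16988)) = 3/(-9 - 124568349/129941212) = 3/(-1294039257/129941212) = 3*(-129941212/1294039257) = -129941212/431346419 ≈ -0.30125)
j(G) = -1/50 (j(G) = 4/(-7 - 193) = 4/(-200) = 4*(-1/200) = -1/50)
V = 52/10929 (V = (2*(-52))/(-21858) = -104*(-1/21858) = 52/10929 ≈ 0.0047580)
-32449/V + P/j(27) = -32449/52/10929 - 129941212/(431346419*(-1/50)) = -32449*10929/52 - 129941212/431346419*(-50) = -354635121/52 + 6497060600/431346419 = -152970251647830499/22430013788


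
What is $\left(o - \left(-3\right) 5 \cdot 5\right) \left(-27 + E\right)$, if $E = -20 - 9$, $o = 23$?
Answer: $-5488$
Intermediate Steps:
$E = -29$
$\left(o - \left(-3\right) 5 \cdot 5\right) \left(-27 + E\right) = \left(23 - \left(-3\right) 5 \cdot 5\right) \left(-27 - 29\right) = \left(23 - \left(-15\right) 5\right) \left(-56\right) = \left(23 - -75\right) \left(-56\right) = \left(23 + 75\right) \left(-56\right) = 98 \left(-56\right) = -5488$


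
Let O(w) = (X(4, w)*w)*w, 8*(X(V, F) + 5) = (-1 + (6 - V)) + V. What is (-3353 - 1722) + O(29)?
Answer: -70035/8 ≈ -8754.4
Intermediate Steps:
X(V, F) = -35/8 (X(V, F) = -5 + ((-1 + (6 - V)) + V)/8 = -5 + ((5 - V) + V)/8 = -5 + (⅛)*5 = -5 + 5/8 = -35/8)
O(w) = -35*w²/8 (O(w) = (-35*w/8)*w = -35*w²/8)
(-3353 - 1722) + O(29) = (-3353 - 1722) - 35/8*29² = -5075 - 35/8*841 = -5075 - 29435/8 = -70035/8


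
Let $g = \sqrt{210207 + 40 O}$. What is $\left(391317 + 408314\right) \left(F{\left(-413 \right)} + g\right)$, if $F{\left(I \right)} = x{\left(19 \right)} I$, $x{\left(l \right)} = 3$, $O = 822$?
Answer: $-990742809 + 799631 \sqrt{243087} \approx -5.9649 \cdot 10^{8}$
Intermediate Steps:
$F{\left(I \right)} = 3 I$
$g = \sqrt{243087}$ ($g = \sqrt{210207 + 40 \cdot 822} = \sqrt{210207 + 32880} = \sqrt{243087} \approx 493.04$)
$\left(391317 + 408314\right) \left(F{\left(-413 \right)} + g\right) = \left(391317 + 408314\right) \left(3 \left(-413\right) + \sqrt{243087}\right) = 799631 \left(-1239 + \sqrt{243087}\right) = -990742809 + 799631 \sqrt{243087}$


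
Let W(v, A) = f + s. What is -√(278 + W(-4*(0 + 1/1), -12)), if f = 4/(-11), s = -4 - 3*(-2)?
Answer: -2*√8459/11 ≈ -16.722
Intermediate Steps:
s = 2 (s = -4 + 6 = 2)
f = -4/11 (f = 4*(-1/11) = -4/11 ≈ -0.36364)
W(v, A) = 18/11 (W(v, A) = -4/11 + 2 = 18/11)
-√(278 + W(-4*(0 + 1/1), -12)) = -√(278 + 18/11) = -√(3076/11) = -2*√8459/11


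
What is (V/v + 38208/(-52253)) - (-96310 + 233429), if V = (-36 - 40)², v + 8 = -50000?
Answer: -2357259782249/17191237 ≈ -1.3712e+5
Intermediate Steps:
v = -50008 (v = -8 - 50000 = -50008)
V = 5776 (V = (-76)² = 5776)
(V/v + 38208/(-52253)) - (-96310 + 233429) = (5776/(-50008) + 38208/(-52253)) - (-96310 + 233429) = (5776*(-1/50008) + 38208*(-1/52253)) - 1*137119 = (-38/329 - 38208/52253) - 137119 = -14556046/17191237 - 137119 = -2357259782249/17191237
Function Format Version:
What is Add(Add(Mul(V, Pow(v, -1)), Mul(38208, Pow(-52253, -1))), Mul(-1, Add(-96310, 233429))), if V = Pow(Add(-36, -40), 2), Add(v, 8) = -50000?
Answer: Rational(-2357259782249, 17191237) ≈ -1.3712e+5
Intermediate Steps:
v = -50008 (v = Add(-8, -50000) = -50008)
V = 5776 (V = Pow(-76, 2) = 5776)
Add(Add(Mul(V, Pow(v, -1)), Mul(38208, Pow(-52253, -1))), Mul(-1, Add(-96310, 233429))) = Add(Add(Mul(5776, Pow(-50008, -1)), Mul(38208, Pow(-52253, -1))), Mul(-1, Add(-96310, 233429))) = Add(Add(Mul(5776, Rational(-1, 50008)), Mul(38208, Rational(-1, 52253))), Mul(-1, 137119)) = Add(Add(Rational(-38, 329), Rational(-38208, 52253)), -137119) = Add(Rational(-14556046, 17191237), -137119) = Rational(-2357259782249, 17191237)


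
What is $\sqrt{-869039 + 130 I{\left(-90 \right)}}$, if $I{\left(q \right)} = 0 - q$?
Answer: $i \sqrt{857339} \approx 925.93 i$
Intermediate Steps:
$I{\left(q \right)} = - q$
$\sqrt{-869039 + 130 I{\left(-90 \right)}} = \sqrt{-869039 + 130 \left(\left(-1\right) \left(-90\right)\right)} = \sqrt{-869039 + 130 \cdot 90} = \sqrt{-869039 + 11700} = \sqrt{-857339} = i \sqrt{857339}$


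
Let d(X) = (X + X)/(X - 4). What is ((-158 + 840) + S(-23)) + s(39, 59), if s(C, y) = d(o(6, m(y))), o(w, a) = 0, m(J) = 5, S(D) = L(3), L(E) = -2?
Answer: 680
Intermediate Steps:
S(D) = -2
d(X) = 2*X/(-4 + X) (d(X) = (2*X)/(-4 + X) = 2*X/(-4 + X))
s(C, y) = 0 (s(C, y) = 2*0/(-4 + 0) = 2*0/(-4) = 2*0*(-¼) = 0)
((-158 + 840) + S(-23)) + s(39, 59) = ((-158 + 840) - 2) + 0 = (682 - 2) + 0 = 680 + 0 = 680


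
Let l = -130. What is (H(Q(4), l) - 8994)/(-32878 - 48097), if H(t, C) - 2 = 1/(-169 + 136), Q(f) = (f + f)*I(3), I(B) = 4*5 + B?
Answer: 296737/2672175 ≈ 0.11105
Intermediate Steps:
I(B) = 20 + B
Q(f) = 46*f (Q(f) = (f + f)*(20 + 3) = (2*f)*23 = 46*f)
H(t, C) = 65/33 (H(t, C) = 2 + 1/(-169 + 136) = 2 + 1/(-33) = 2 - 1/33 = 65/33)
(H(Q(4), l) - 8994)/(-32878 - 48097) = (65/33 - 8994)/(-32878 - 48097) = -296737/33/(-80975) = -296737/33*(-1/80975) = 296737/2672175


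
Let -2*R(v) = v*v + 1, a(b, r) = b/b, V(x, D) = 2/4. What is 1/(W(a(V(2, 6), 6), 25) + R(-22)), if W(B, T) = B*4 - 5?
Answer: -2/487 ≈ -0.0041068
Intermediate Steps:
V(x, D) = ½ (V(x, D) = 2*(¼) = ½)
a(b, r) = 1
W(B, T) = -5 + 4*B (W(B, T) = 4*B - 5 = -5 + 4*B)
R(v) = -½ - v²/2 (R(v) = -(v*v + 1)/2 = -(v² + 1)/2 = -(1 + v²)/2 = -½ - v²/2)
1/(W(a(V(2, 6), 6), 25) + R(-22)) = 1/((-5 + 4*1) + (-½ - ½*(-22)²)) = 1/((-5 + 4) + (-½ - ½*484)) = 1/(-1 + (-½ - 242)) = 1/(-1 - 485/2) = 1/(-487/2) = -2/487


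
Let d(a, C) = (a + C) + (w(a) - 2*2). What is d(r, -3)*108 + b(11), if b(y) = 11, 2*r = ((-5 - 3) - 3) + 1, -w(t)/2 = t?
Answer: -205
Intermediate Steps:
w(t) = -2*t
r = -5 (r = (((-5 - 3) - 3) + 1)/2 = ((-8 - 3) + 1)/2 = (-11 + 1)/2 = (½)*(-10) = -5)
d(a, C) = -4 + C - a (d(a, C) = (a + C) + (-2*a - 2*2) = (C + a) + (-2*a - 4) = (C + a) + (-4 - 2*a) = -4 + C - a)
d(r, -3)*108 + b(11) = (-4 - 3 - 1*(-5))*108 + 11 = (-4 - 3 + 5)*108 + 11 = -2*108 + 11 = -216 + 11 = -205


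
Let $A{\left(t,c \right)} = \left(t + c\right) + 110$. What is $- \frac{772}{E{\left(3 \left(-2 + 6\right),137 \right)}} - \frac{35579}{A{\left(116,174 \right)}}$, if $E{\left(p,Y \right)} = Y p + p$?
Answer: $- \frac{7403453}{82800} \approx -89.414$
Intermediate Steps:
$A{\left(t,c \right)} = 110 + c + t$ ($A{\left(t,c \right)} = \left(c + t\right) + 110 = 110 + c + t$)
$E{\left(p,Y \right)} = p + Y p$
$- \frac{772}{E{\left(3 \left(-2 + 6\right),137 \right)}} - \frac{35579}{A{\left(116,174 \right)}} = - \frac{772}{3 \left(-2 + 6\right) \left(1 + 137\right)} - \frac{35579}{110 + 174 + 116} = - \frac{772}{3 \cdot 4 \cdot 138} - \frac{35579}{400} = - \frac{772}{12 \cdot 138} - \frac{35579}{400} = - \frac{772}{1656} - \frac{35579}{400} = \left(-772\right) \frac{1}{1656} - \frac{35579}{400} = - \frac{193}{414} - \frac{35579}{400} = - \frac{7403453}{82800}$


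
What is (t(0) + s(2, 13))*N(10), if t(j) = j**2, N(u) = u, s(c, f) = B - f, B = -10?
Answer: -230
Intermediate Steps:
s(c, f) = -10 - f
(t(0) + s(2, 13))*N(10) = (0**2 + (-10 - 1*13))*10 = (0 + (-10 - 13))*10 = (0 - 23)*10 = -23*10 = -230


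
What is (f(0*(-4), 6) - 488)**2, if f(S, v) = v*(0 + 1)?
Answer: 232324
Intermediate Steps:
f(S, v) = v (f(S, v) = v*1 = v)
(f(0*(-4), 6) - 488)**2 = (6 - 488)**2 = (-482)**2 = 232324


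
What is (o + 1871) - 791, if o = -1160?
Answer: -80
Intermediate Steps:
(o + 1871) - 791 = (-1160 + 1871) - 791 = 711 - 791 = -80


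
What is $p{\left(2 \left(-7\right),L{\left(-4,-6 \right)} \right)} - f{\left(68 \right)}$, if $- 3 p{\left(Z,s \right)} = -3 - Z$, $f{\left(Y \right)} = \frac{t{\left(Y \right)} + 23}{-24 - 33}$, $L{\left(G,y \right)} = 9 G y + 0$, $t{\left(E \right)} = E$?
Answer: $- \frac{118}{57} \approx -2.0702$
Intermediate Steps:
$L{\left(G,y \right)} = 9 G y$ ($L{\left(G,y \right)} = 9 G y + 0 = 9 G y$)
$f{\left(Y \right)} = - \frac{23}{57} - \frac{Y}{57}$ ($f{\left(Y \right)} = \frac{Y + 23}{-24 - 33} = \frac{23 + Y}{-57} = \left(23 + Y\right) \left(- \frac{1}{57}\right) = - \frac{23}{57} - \frac{Y}{57}$)
$p{\left(Z,s \right)} = 1 + \frac{Z}{3}$ ($p{\left(Z,s \right)} = - \frac{-3 - Z}{3} = 1 + \frac{Z}{3}$)
$p{\left(2 \left(-7\right),L{\left(-4,-6 \right)} \right)} - f{\left(68 \right)} = \left(1 + \frac{2 \left(-7\right)}{3}\right) - \left(- \frac{23}{57} - \frac{68}{57}\right) = \left(1 + \frac{1}{3} \left(-14\right)\right) - \left(- \frac{23}{57} - \frac{68}{57}\right) = \left(1 - \frac{14}{3}\right) - - \frac{91}{57} = - \frac{11}{3} + \frac{91}{57} = - \frac{118}{57}$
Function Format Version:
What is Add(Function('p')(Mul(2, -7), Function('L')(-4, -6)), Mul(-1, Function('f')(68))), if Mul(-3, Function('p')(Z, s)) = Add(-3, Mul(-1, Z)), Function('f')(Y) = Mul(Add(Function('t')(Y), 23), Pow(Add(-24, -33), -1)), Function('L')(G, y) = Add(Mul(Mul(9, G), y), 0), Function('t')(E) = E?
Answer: Rational(-118, 57) ≈ -2.0702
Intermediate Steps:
Function('L')(G, y) = Mul(9, G, y) (Function('L')(G, y) = Add(Mul(9, G, y), 0) = Mul(9, G, y))
Function('f')(Y) = Add(Rational(-23, 57), Mul(Rational(-1, 57), Y)) (Function('f')(Y) = Mul(Add(Y, 23), Pow(Add(-24, -33), -1)) = Mul(Add(23, Y), Pow(-57, -1)) = Mul(Add(23, Y), Rational(-1, 57)) = Add(Rational(-23, 57), Mul(Rational(-1, 57), Y)))
Function('p')(Z, s) = Add(1, Mul(Rational(1, 3), Z)) (Function('p')(Z, s) = Mul(Rational(-1, 3), Add(-3, Mul(-1, Z))) = Add(1, Mul(Rational(1, 3), Z)))
Add(Function('p')(Mul(2, -7), Function('L')(-4, -6)), Mul(-1, Function('f')(68))) = Add(Add(1, Mul(Rational(1, 3), Mul(2, -7))), Mul(-1, Add(Rational(-23, 57), Mul(Rational(-1, 57), 68)))) = Add(Add(1, Mul(Rational(1, 3), -14)), Mul(-1, Add(Rational(-23, 57), Rational(-68, 57)))) = Add(Add(1, Rational(-14, 3)), Mul(-1, Rational(-91, 57))) = Add(Rational(-11, 3), Rational(91, 57)) = Rational(-118, 57)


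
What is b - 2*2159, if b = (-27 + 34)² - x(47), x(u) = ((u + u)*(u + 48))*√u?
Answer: -4269 - 8930*√47 ≈ -65490.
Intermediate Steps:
x(u) = 2*u^(3/2)*(48 + u) (x(u) = ((2*u)*(48 + u))*√u = (2*u*(48 + u))*√u = 2*u^(3/2)*(48 + u))
b = 49 - 8930*√47 (b = (-27 + 34)² - 2*47^(3/2)*(48 + 47) = 7² - 2*47*√47*95 = 49 - 8930*√47 ≈ -61172.)
b - 2*2159 = (49 - 8930*√47) - 2*2159 = (49 - 8930*√47) - 4318 = -4269 - 8930*√47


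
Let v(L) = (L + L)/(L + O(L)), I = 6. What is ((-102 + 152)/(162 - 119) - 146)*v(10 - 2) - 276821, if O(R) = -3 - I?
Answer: -11803655/43 ≈ -2.7450e+5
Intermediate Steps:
O(R) = -9 (O(R) = -3 - 1*6 = -3 - 6 = -9)
v(L) = 2*L/(-9 + L) (v(L) = (L + L)/(L - 9) = (2*L)/(-9 + L) = 2*L/(-9 + L))
((-102 + 152)/(162 - 119) - 146)*v(10 - 2) - 276821 = ((-102 + 152)/(162 - 119) - 146)*(2*(10 - 2)/(-9 + (10 - 2))) - 276821 = (50/43 - 146)*(2*8/(-9 + 8)) - 276821 = (50*(1/43) - 146)*(2*8/(-1)) - 276821 = (50/43 - 146)*(2*8*(-1)) - 276821 = -6228/43*(-16) - 276821 = 99648/43 - 276821 = -11803655/43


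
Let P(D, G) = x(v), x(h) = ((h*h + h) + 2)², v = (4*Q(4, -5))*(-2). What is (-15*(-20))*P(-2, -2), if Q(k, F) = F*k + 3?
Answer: 104167786800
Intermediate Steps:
Q(k, F) = 3 + F*k
v = 136 (v = (4*(3 - 5*4))*(-2) = (4*(3 - 20))*(-2) = (4*(-17))*(-2) = -68*(-2) = 136)
x(h) = (2 + h + h²)² (x(h) = ((h² + h) + 2)² = ((h + h²) + 2)² = (2 + h + h²)²)
P(D, G) = 347225956 (P(D, G) = (2 + 136 + 136²)² = (2 + 136 + 18496)² = 18634² = 347225956)
(-15*(-20))*P(-2, -2) = -15*(-20)*347225956 = 300*347225956 = 104167786800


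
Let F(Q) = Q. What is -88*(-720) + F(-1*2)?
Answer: 63358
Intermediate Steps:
-88*(-720) + F(-1*2) = -88*(-720) - 1*2 = 63360 - 2 = 63358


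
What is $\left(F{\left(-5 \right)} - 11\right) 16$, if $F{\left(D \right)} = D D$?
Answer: $224$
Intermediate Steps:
$F{\left(D \right)} = D^{2}$
$\left(F{\left(-5 \right)} - 11\right) 16 = \left(\left(-5\right)^{2} - 11\right) 16 = \left(25 - 11\right) 16 = 14 \cdot 16 = 224$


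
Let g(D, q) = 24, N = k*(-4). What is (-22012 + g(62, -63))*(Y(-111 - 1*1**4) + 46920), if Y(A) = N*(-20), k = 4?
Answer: -1038713120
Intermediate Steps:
N = -16 (N = 4*(-4) = -16)
Y(A) = 320 (Y(A) = -16*(-20) = 320)
(-22012 + g(62, -63))*(Y(-111 - 1*1**4) + 46920) = (-22012 + 24)*(320 + 46920) = -21988*47240 = -1038713120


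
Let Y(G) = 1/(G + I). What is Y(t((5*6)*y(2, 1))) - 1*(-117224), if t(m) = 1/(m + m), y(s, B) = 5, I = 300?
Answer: 10550277524/90001 ≈ 1.1722e+5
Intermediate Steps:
t(m) = 1/(2*m)
Y(G) = 1/(300 + G) (Y(G) = 1/(G + 300) = 1/(300 + G))
Y(t((5*6)*y(2, 1))) - 1*(-117224) = 1/(300 + 1/(2*(((5*6)*5)))) - 1*(-117224) = 1/(300 + 1/(2*((30*5)))) + 117224 = 1/(300 + (½)/150) + 117224 = 1/(300 + (½)*(1/150)) + 117224 = 1/(300 + 1/300) + 117224 = 1/(90001/300) + 117224 = 300/90001 + 117224 = 10550277524/90001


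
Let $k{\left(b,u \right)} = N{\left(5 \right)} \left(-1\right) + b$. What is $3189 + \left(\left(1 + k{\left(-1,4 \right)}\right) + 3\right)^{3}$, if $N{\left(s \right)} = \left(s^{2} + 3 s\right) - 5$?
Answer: $-29579$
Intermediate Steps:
$N{\left(s \right)} = -5 + s^{2} + 3 s$
$k{\left(b,u \right)} = -35 + b$ ($k{\left(b,u \right)} = \left(-5 + 5^{2} + 3 \cdot 5\right) \left(-1\right) + b = \left(-5 + 25 + 15\right) \left(-1\right) + b = 35 \left(-1\right) + b = -35 + b$)
$3189 + \left(\left(1 + k{\left(-1,4 \right)}\right) + 3\right)^{3} = 3189 + \left(\left(1 - 36\right) + 3\right)^{3} = 3189 + \left(-35 + 3\right)^{3} = 3189 + \left(-32\right)^{3} = 3189 - 32768 = -29579$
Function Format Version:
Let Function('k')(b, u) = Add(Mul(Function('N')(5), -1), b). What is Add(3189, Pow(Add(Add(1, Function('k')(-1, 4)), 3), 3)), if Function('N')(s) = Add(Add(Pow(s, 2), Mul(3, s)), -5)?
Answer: -29579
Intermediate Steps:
Function('N')(s) = Add(-5, Pow(s, 2), Mul(3, s))
Function('k')(b, u) = Add(-35, b) (Function('k')(b, u) = Add(Mul(Add(-5, Pow(5, 2), Mul(3, 5)), -1), b) = Add(Mul(Add(-5, 25, 15), -1), b) = Add(Mul(35, -1), b) = Add(-35, b))
Add(3189, Pow(Add(Add(1, Function('k')(-1, 4)), 3), 3)) = Add(3189, Pow(Add(Add(1, Add(-35, -1)), 3), 3)) = Add(3189, Pow(Add(Add(1, -36), 3), 3)) = Add(3189, Pow(Add(-35, 3), 3)) = Add(3189, Pow(-32, 3)) = Add(3189, -32768) = -29579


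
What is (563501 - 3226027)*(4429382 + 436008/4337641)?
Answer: -51155296827608375620/4337641 ≈ -1.1793e+13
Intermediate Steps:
(563501 - 3226027)*(4429382 + 436008/4337641) = -2662526*(4429382 + 436008*(1/4337641)) = -2662526*(4429382 + 436008/4337641) = -2662526*19213069403870/4337641 = -51155296827608375620/4337641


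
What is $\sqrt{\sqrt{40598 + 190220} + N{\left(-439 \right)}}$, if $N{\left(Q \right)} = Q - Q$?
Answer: $\sqrt[4]{230818} \approx 21.919$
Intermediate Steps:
$N{\left(Q \right)} = 0$
$\sqrt{\sqrt{40598 + 190220} + N{\left(-439 \right)}} = \sqrt{\sqrt{40598 + 190220} + 0} = \sqrt{\sqrt{230818} + 0} = \sqrt{\sqrt{230818}} = \sqrt[4]{230818}$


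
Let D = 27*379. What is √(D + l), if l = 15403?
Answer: 2*√6409 ≈ 160.11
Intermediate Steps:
D = 10233
√(D + l) = √(10233 + 15403) = √25636 = 2*√6409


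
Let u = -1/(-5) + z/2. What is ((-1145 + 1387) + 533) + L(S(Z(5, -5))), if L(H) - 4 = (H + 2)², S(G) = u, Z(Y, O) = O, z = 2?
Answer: 19731/25 ≈ 789.24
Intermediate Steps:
u = 6/5 (u = -1/(-5) + 2/2 = -1*(-⅕) + 2*(½) = ⅕ + 1 = 6/5 ≈ 1.2000)
S(G) = 6/5
L(H) = 4 + (2 + H)² (L(H) = 4 + (H + 2)² = 4 + (2 + H)²)
((-1145 + 1387) + 533) + L(S(Z(5, -5))) = ((-1145 + 1387) + 533) + (4 + (2 + 6/5)²) = (242 + 533) + (4 + (16/5)²) = 775 + (4 + 256/25) = 775 + 356/25 = 19731/25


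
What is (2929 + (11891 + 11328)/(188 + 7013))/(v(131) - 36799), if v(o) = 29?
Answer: -10557474/132390385 ≈ -0.079745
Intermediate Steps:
(2929 + (11891 + 11328)/(188 + 7013))/(v(131) - 36799) = (2929 + (11891 + 11328)/(188 + 7013))/(29 - 36799) = (2929 + 23219/7201)/(-36770) = (2929 + 23219*(1/7201))*(-1/36770) = (2929 + 23219/7201)*(-1/36770) = (21114948/7201)*(-1/36770) = -10557474/132390385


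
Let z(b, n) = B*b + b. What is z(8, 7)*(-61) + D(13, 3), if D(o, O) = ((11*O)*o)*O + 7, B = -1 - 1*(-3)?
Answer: -170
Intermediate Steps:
B = 2 (B = -1 + 3 = 2)
z(b, n) = 3*b (z(b, n) = 2*b + b = 3*b)
D(o, O) = 7 + 11*o*O**2 (D(o, O) = (11*O*o)*O + 7 = 11*o*O**2 + 7 = 7 + 11*o*O**2)
z(8, 7)*(-61) + D(13, 3) = (3*8)*(-61) + (7 + 11*13*3**2) = 24*(-61) + (7 + 11*13*9) = -1464 + (7 + 1287) = -1464 + 1294 = -170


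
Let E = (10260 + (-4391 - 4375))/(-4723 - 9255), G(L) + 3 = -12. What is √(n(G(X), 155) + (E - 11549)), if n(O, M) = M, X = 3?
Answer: 3*I*√61839769273/6989 ≈ 106.74*I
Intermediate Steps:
G(L) = -15 (G(L) = -3 - 12 = -15)
E = -747/6989 (E = (10260 - 8766)/(-13978) = 1494*(-1/13978) = -747/6989 ≈ -0.10688)
√(n(G(X), 155) + (E - 11549)) = √(155 + (-747/6989 - 11549)) = √(155 - 80716708/6989) = √(-79633413/6989) = 3*I*√61839769273/6989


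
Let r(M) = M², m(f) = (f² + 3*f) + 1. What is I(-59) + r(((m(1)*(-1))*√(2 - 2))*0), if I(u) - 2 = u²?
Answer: 3483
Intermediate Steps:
m(f) = 1 + f² + 3*f
I(u) = 2 + u²
I(-59) + r(((m(1)*(-1))*√(2 - 2))*0) = (2 + (-59)²) + ((((1 + 1² + 3*1)*(-1))*√(2 - 2))*0)² = (2 + 3481) + ((((1 + 1 + 3)*(-1))*√0)*0)² = 3483 + (((5*(-1))*0)*0)² = 3483 + (-5*0*0)² = 3483 + (0*0)² = 3483 + 0² = 3483 + 0 = 3483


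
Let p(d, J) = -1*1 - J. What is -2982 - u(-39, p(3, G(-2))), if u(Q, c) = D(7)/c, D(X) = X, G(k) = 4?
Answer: -14903/5 ≈ -2980.6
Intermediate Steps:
p(d, J) = -1 - J
u(Q, c) = 7/c
-2982 - u(-39, p(3, G(-2))) = -2982 - 7/(-1 - 1*4) = -2982 - 7/(-1 - 4) = -2982 - 7/(-5) = -2982 - 7*(-1)/5 = -2982 - 1*(-7/5) = -2982 + 7/5 = -14903/5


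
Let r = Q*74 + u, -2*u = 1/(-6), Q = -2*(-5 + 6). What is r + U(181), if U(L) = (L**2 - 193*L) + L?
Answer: -25667/12 ≈ -2138.9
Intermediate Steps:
Q = -2 (Q = -2*1 = -2)
U(L) = L**2 - 192*L
u = 1/12 (u = -1/2/(-6) = -1/2*(-1/6) = 1/12 ≈ 0.083333)
r = -1775/12 (r = -2*74 + 1/12 = -148 + 1/12 = -1775/12 ≈ -147.92)
r + U(181) = -1775/12 + 181*(-192 + 181) = -1775/12 + 181*(-11) = -1775/12 - 1991 = -25667/12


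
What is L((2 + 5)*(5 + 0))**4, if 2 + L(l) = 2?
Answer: 0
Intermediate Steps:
L(l) = 0 (L(l) = -2 + 2 = 0)
L((2 + 5)*(5 + 0))**4 = 0**4 = 0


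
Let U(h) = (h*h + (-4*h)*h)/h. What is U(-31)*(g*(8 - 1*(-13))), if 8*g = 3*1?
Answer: 5859/8 ≈ 732.38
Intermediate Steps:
g = 3/8 (g = (3*1)/8 = (1/8)*3 = 3/8 ≈ 0.37500)
U(h) = -3*h (U(h) = (h**2 - 4*h**2)/h = (-3*h**2)/h = -3*h)
U(-31)*(g*(8 - 1*(-13))) = (-3*(-31))*(3*(8 - 1*(-13))/8) = 93*(3*(8 + 13)/8) = 93*((3/8)*21) = 93*(63/8) = 5859/8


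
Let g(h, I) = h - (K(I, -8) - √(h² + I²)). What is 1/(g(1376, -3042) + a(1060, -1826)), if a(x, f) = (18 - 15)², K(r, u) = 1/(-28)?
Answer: -1085868/7235391799 + 1568*√2786785/7235391799 ≈ 0.00021170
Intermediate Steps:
K(r, u) = -1/28
a(x, f) = 9 (a(x, f) = 3² = 9)
g(h, I) = 1/28 + h + √(I² + h²) (g(h, I) = h - (-1/28 - √(h² + I²)) = h - (-1/28 - √(I² + h²)) = h + (1/28 + √(I² + h²)) = 1/28 + h + √(I² + h²))
1/(g(1376, -3042) + a(1060, -1826)) = 1/((1/28 + 1376 + √((-3042)² + 1376²)) + 9) = 1/((1/28 + 1376 + √(9253764 + 1893376)) + 9) = 1/((1/28 + 1376 + √11147140) + 9) = 1/((1/28 + 1376 + 2*√2786785) + 9) = 1/((38529/28 + 2*√2786785) + 9) = 1/(38781/28 + 2*√2786785)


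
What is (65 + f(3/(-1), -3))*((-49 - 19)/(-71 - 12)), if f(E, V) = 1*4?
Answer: 4692/83 ≈ 56.530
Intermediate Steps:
f(E, V) = 4
(65 + f(3/(-1), -3))*((-49 - 19)/(-71 - 12)) = (65 + 4)*((-49 - 19)/(-71 - 12)) = 69*(-68/(-83)) = 69*(-68*(-1/83)) = 69*(68/83) = 4692/83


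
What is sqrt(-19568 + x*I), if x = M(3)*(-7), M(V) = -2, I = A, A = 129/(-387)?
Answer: I*sqrt(176154)/3 ≈ 139.9*I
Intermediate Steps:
A = -1/3 (A = 129*(-1/387) = -1/3 ≈ -0.33333)
I = -1/3 ≈ -0.33333
x = 14 (x = -2*(-7) = 14)
sqrt(-19568 + x*I) = sqrt(-19568 + 14*(-1/3)) = sqrt(-19568 - 14/3) = sqrt(-58718/3) = I*sqrt(176154)/3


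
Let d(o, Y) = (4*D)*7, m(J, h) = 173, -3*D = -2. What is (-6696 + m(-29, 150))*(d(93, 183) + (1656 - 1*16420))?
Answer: 288551428/3 ≈ 9.6184e+7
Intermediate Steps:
D = ⅔ (D = -⅓*(-2) = ⅔ ≈ 0.66667)
d(o, Y) = 56/3 (d(o, Y) = (4*(⅔))*7 = (8/3)*7 = 56/3)
(-6696 + m(-29, 150))*(d(93, 183) + (1656 - 1*16420)) = (-6696 + 173)*(56/3 + (1656 - 1*16420)) = -6523*(56/3 + (1656 - 16420)) = -6523*(56/3 - 14764) = -6523*(-44236/3) = 288551428/3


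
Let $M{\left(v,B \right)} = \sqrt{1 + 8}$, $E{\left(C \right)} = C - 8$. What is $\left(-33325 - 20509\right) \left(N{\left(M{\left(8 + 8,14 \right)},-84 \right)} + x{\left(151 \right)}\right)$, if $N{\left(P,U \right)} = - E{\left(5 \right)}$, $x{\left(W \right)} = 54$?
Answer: $-3068538$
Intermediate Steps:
$E{\left(C \right)} = -8 + C$
$M{\left(v,B \right)} = 3$ ($M{\left(v,B \right)} = \sqrt{9} = 3$)
$N{\left(P,U \right)} = 3$ ($N{\left(P,U \right)} = - (-8 + 5) = \left(-1\right) \left(-3\right) = 3$)
$\left(-33325 - 20509\right) \left(N{\left(M{\left(8 + 8,14 \right)},-84 \right)} + x{\left(151 \right)}\right) = \left(-33325 - 20509\right) \left(3 + 54\right) = \left(-53834\right) 57 = -3068538$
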